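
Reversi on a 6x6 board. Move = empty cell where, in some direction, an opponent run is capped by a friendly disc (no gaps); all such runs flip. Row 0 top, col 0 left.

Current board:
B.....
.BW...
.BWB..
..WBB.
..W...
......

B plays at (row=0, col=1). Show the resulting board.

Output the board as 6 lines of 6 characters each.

Answer: BB....
.BB...
.BWB..
..WBB.
..W...
......

Derivation:
Place B at (0,1); scan 8 dirs for brackets.
Dir NW: edge -> no flip
Dir N: edge -> no flip
Dir NE: edge -> no flip
Dir W: first cell 'B' (not opp) -> no flip
Dir E: first cell '.' (not opp) -> no flip
Dir SW: first cell '.' (not opp) -> no flip
Dir S: first cell 'B' (not opp) -> no flip
Dir SE: opp run (1,2) capped by B -> flip
All flips: (1,2)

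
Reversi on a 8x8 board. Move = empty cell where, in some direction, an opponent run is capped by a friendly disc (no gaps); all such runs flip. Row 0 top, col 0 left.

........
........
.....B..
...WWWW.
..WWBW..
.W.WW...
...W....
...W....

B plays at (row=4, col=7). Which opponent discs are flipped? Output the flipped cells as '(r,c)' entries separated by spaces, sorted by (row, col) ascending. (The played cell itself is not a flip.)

Dir NW: opp run (3,6) capped by B -> flip
Dir N: first cell '.' (not opp) -> no flip
Dir NE: edge -> no flip
Dir W: first cell '.' (not opp) -> no flip
Dir E: edge -> no flip
Dir SW: first cell '.' (not opp) -> no flip
Dir S: first cell '.' (not opp) -> no flip
Dir SE: edge -> no flip

Answer: (3,6)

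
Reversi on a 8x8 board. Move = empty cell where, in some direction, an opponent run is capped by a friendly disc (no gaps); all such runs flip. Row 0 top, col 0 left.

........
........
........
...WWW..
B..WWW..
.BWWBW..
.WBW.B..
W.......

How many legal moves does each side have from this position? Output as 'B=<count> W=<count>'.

-- B to move --
(2,2): no bracket -> illegal
(2,3): no bracket -> illegal
(2,4): flips 2 -> legal
(2,5): flips 3 -> legal
(2,6): flips 3 -> legal
(3,2): flips 1 -> legal
(3,6): flips 1 -> legal
(4,1): no bracket -> illegal
(4,2): flips 1 -> legal
(4,6): no bracket -> illegal
(5,0): no bracket -> illegal
(5,6): flips 1 -> legal
(6,0): flips 1 -> legal
(6,4): flips 1 -> legal
(6,6): no bracket -> illegal
(7,1): flips 1 -> legal
(7,2): flips 1 -> legal
(7,3): no bracket -> illegal
(7,4): no bracket -> illegal
B mobility = 11
-- W to move --
(3,0): no bracket -> illegal
(3,1): no bracket -> illegal
(4,1): flips 1 -> legal
(4,2): no bracket -> illegal
(5,0): flips 1 -> legal
(5,6): no bracket -> illegal
(6,0): no bracket -> illegal
(6,4): flips 1 -> legal
(6,6): no bracket -> illegal
(7,1): flips 1 -> legal
(7,2): flips 1 -> legal
(7,3): no bracket -> illegal
(7,4): no bracket -> illegal
(7,5): flips 1 -> legal
(7,6): flips 2 -> legal
W mobility = 7

Answer: B=11 W=7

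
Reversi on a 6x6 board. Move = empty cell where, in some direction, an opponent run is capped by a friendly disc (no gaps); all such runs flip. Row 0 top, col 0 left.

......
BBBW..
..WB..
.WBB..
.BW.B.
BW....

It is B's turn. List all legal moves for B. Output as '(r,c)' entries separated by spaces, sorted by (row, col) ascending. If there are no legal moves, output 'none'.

Answer: (0,3) (1,4) (2,1) (3,0) (4,3) (5,2)

Derivation:
(0,2): no bracket -> illegal
(0,3): flips 1 -> legal
(0,4): no bracket -> illegal
(1,4): flips 1 -> legal
(2,0): no bracket -> illegal
(2,1): flips 2 -> legal
(2,4): no bracket -> illegal
(3,0): flips 1 -> legal
(4,0): no bracket -> illegal
(4,3): flips 1 -> legal
(5,2): flips 2 -> legal
(5,3): no bracket -> illegal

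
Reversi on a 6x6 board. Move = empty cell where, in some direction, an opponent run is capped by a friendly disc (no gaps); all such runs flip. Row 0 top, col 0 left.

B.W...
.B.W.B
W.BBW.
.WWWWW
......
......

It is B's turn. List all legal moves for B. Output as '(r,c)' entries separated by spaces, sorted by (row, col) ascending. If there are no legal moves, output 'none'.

(0,1): no bracket -> illegal
(0,3): flips 1 -> legal
(0,4): flips 1 -> legal
(1,0): no bracket -> illegal
(1,2): no bracket -> illegal
(1,4): no bracket -> illegal
(2,1): no bracket -> illegal
(2,5): flips 1 -> legal
(3,0): no bracket -> illegal
(4,0): flips 1 -> legal
(4,1): flips 1 -> legal
(4,2): flips 3 -> legal
(4,3): flips 1 -> legal
(4,4): flips 1 -> legal
(4,5): flips 1 -> legal

Answer: (0,3) (0,4) (2,5) (4,0) (4,1) (4,2) (4,3) (4,4) (4,5)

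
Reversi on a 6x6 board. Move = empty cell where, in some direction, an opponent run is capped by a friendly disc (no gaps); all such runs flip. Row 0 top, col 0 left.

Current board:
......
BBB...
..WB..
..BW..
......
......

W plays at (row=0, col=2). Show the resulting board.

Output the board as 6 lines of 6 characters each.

Answer: ..W...
BBW...
..WB..
..BW..
......
......

Derivation:
Place W at (0,2); scan 8 dirs for brackets.
Dir NW: edge -> no flip
Dir N: edge -> no flip
Dir NE: edge -> no flip
Dir W: first cell '.' (not opp) -> no flip
Dir E: first cell '.' (not opp) -> no flip
Dir SW: opp run (1,1), next='.' -> no flip
Dir S: opp run (1,2) capped by W -> flip
Dir SE: first cell '.' (not opp) -> no flip
All flips: (1,2)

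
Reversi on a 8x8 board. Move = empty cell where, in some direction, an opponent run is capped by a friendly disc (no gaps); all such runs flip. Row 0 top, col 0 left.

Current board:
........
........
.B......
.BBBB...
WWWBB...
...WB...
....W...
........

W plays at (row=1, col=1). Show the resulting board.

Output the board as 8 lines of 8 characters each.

Place W at (1,1); scan 8 dirs for brackets.
Dir NW: first cell '.' (not opp) -> no flip
Dir N: first cell '.' (not opp) -> no flip
Dir NE: first cell '.' (not opp) -> no flip
Dir W: first cell '.' (not opp) -> no flip
Dir E: first cell '.' (not opp) -> no flip
Dir SW: first cell '.' (not opp) -> no flip
Dir S: opp run (2,1) (3,1) capped by W -> flip
Dir SE: first cell '.' (not opp) -> no flip
All flips: (2,1) (3,1)

Answer: ........
.W......
.W......
.WBBB...
WWWBB...
...WB...
....W...
........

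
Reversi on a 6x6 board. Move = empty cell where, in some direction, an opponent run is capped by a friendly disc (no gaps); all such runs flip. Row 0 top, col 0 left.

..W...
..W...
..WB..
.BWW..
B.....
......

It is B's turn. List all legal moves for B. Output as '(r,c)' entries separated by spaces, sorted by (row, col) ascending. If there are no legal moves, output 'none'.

Answer: (0,1) (1,3) (2,1) (3,4) (4,1) (4,3)

Derivation:
(0,1): flips 1 -> legal
(0,3): no bracket -> illegal
(1,1): no bracket -> illegal
(1,3): flips 1 -> legal
(2,1): flips 1 -> legal
(2,4): no bracket -> illegal
(3,4): flips 2 -> legal
(4,1): flips 1 -> legal
(4,2): no bracket -> illegal
(4,3): flips 1 -> legal
(4,4): no bracket -> illegal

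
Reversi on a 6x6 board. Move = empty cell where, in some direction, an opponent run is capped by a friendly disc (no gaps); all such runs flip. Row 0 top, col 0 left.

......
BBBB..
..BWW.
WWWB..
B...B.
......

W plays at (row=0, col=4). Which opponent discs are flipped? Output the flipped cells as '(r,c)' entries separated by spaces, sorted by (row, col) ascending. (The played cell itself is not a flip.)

Answer: (1,3) (2,2)

Derivation:
Dir NW: edge -> no flip
Dir N: edge -> no flip
Dir NE: edge -> no flip
Dir W: first cell '.' (not opp) -> no flip
Dir E: first cell '.' (not opp) -> no flip
Dir SW: opp run (1,3) (2,2) capped by W -> flip
Dir S: first cell '.' (not opp) -> no flip
Dir SE: first cell '.' (not opp) -> no flip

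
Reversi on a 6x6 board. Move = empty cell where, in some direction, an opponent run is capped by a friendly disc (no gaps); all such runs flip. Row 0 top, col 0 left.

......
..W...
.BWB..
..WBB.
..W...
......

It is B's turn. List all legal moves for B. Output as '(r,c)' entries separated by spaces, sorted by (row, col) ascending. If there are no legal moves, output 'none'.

(0,1): flips 1 -> legal
(0,2): no bracket -> illegal
(0,3): flips 1 -> legal
(1,1): flips 1 -> legal
(1,3): no bracket -> illegal
(3,1): flips 1 -> legal
(4,1): flips 1 -> legal
(4,3): flips 1 -> legal
(5,1): flips 1 -> legal
(5,2): no bracket -> illegal
(5,3): no bracket -> illegal

Answer: (0,1) (0,3) (1,1) (3,1) (4,1) (4,3) (5,1)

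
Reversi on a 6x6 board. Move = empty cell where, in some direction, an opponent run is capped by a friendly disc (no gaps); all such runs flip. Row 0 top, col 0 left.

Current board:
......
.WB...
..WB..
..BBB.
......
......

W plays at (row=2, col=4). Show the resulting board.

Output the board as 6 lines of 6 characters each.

Place W at (2,4); scan 8 dirs for brackets.
Dir NW: first cell '.' (not opp) -> no flip
Dir N: first cell '.' (not opp) -> no flip
Dir NE: first cell '.' (not opp) -> no flip
Dir W: opp run (2,3) capped by W -> flip
Dir E: first cell '.' (not opp) -> no flip
Dir SW: opp run (3,3), next='.' -> no flip
Dir S: opp run (3,4), next='.' -> no flip
Dir SE: first cell '.' (not opp) -> no flip
All flips: (2,3)

Answer: ......
.WB...
..WWW.
..BBB.
......
......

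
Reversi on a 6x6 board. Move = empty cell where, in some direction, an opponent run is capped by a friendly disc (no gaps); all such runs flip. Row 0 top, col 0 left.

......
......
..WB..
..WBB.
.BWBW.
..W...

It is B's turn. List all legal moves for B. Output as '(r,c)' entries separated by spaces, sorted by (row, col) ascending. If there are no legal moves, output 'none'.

Answer: (1,1) (2,1) (3,1) (4,5) (5,1) (5,4) (5,5)

Derivation:
(1,1): flips 1 -> legal
(1,2): no bracket -> illegal
(1,3): no bracket -> illegal
(2,1): flips 2 -> legal
(3,1): flips 1 -> legal
(3,5): no bracket -> illegal
(4,5): flips 1 -> legal
(5,1): flips 1 -> legal
(5,3): no bracket -> illegal
(5,4): flips 1 -> legal
(5,5): flips 1 -> legal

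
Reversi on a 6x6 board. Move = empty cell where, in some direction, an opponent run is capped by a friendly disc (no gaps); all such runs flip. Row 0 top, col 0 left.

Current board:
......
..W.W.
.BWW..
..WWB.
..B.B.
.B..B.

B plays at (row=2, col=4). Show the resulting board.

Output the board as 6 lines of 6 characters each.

Answer: ......
..W.W.
.BBBB.
..WBB.
..B.B.
.B..B.

Derivation:
Place B at (2,4); scan 8 dirs for brackets.
Dir NW: first cell '.' (not opp) -> no flip
Dir N: opp run (1,4), next='.' -> no flip
Dir NE: first cell '.' (not opp) -> no flip
Dir W: opp run (2,3) (2,2) capped by B -> flip
Dir E: first cell '.' (not opp) -> no flip
Dir SW: opp run (3,3) capped by B -> flip
Dir S: first cell 'B' (not opp) -> no flip
Dir SE: first cell '.' (not opp) -> no flip
All flips: (2,2) (2,3) (3,3)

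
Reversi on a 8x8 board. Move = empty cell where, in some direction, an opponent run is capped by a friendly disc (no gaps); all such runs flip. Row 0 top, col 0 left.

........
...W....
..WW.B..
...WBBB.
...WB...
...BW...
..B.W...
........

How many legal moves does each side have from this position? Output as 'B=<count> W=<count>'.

Answer: B=9 W=8

Derivation:
-- B to move --
(0,2): no bracket -> illegal
(0,3): flips 4 -> legal
(0,4): no bracket -> illegal
(1,1): flips 2 -> legal
(1,2): flips 1 -> legal
(1,4): no bracket -> illegal
(2,1): no bracket -> illegal
(2,4): no bracket -> illegal
(3,1): no bracket -> illegal
(3,2): flips 1 -> legal
(4,2): flips 1 -> legal
(4,5): no bracket -> illegal
(5,2): flips 1 -> legal
(5,5): flips 1 -> legal
(6,3): no bracket -> illegal
(6,5): no bracket -> illegal
(7,3): no bracket -> illegal
(7,4): flips 2 -> legal
(7,5): flips 1 -> legal
B mobility = 9
-- W to move --
(1,4): no bracket -> illegal
(1,5): no bracket -> illegal
(1,6): flips 2 -> legal
(2,4): flips 2 -> legal
(2,6): no bracket -> illegal
(2,7): no bracket -> illegal
(3,7): flips 3 -> legal
(4,2): flips 1 -> legal
(4,5): flips 2 -> legal
(4,6): no bracket -> illegal
(4,7): no bracket -> illegal
(5,1): no bracket -> illegal
(5,2): flips 1 -> legal
(5,5): flips 1 -> legal
(6,1): no bracket -> illegal
(6,3): flips 1 -> legal
(7,1): no bracket -> illegal
(7,2): no bracket -> illegal
(7,3): no bracket -> illegal
W mobility = 8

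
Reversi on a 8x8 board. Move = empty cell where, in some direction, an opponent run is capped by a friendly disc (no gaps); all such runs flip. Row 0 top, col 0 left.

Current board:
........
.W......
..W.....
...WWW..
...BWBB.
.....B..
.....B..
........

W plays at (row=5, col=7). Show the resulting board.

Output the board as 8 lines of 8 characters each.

Place W at (5,7); scan 8 dirs for brackets.
Dir NW: opp run (4,6) capped by W -> flip
Dir N: first cell '.' (not opp) -> no flip
Dir NE: edge -> no flip
Dir W: first cell '.' (not opp) -> no flip
Dir E: edge -> no flip
Dir SW: first cell '.' (not opp) -> no flip
Dir S: first cell '.' (not opp) -> no flip
Dir SE: edge -> no flip
All flips: (4,6)

Answer: ........
.W......
..W.....
...WWW..
...BWBW.
.....B.W
.....B..
........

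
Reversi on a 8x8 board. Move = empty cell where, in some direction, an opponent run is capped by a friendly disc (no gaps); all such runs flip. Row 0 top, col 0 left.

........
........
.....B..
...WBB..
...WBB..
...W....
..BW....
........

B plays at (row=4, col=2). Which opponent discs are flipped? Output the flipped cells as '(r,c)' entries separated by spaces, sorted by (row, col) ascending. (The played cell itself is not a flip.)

Answer: (4,3)

Derivation:
Dir NW: first cell '.' (not opp) -> no flip
Dir N: first cell '.' (not opp) -> no flip
Dir NE: opp run (3,3), next='.' -> no flip
Dir W: first cell '.' (not opp) -> no flip
Dir E: opp run (4,3) capped by B -> flip
Dir SW: first cell '.' (not opp) -> no flip
Dir S: first cell '.' (not opp) -> no flip
Dir SE: opp run (5,3), next='.' -> no flip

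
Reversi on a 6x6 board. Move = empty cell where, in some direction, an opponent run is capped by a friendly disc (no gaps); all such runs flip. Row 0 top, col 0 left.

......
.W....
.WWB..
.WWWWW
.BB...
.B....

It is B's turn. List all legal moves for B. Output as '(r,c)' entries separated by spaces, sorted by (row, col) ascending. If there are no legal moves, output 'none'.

(0,0): no bracket -> illegal
(0,1): flips 3 -> legal
(0,2): no bracket -> illegal
(1,0): no bracket -> illegal
(1,2): flips 2 -> legal
(1,3): no bracket -> illegal
(2,0): flips 3 -> legal
(2,4): flips 1 -> legal
(2,5): no bracket -> illegal
(3,0): no bracket -> illegal
(4,0): no bracket -> illegal
(4,3): flips 1 -> legal
(4,4): no bracket -> illegal
(4,5): flips 1 -> legal

Answer: (0,1) (1,2) (2,0) (2,4) (4,3) (4,5)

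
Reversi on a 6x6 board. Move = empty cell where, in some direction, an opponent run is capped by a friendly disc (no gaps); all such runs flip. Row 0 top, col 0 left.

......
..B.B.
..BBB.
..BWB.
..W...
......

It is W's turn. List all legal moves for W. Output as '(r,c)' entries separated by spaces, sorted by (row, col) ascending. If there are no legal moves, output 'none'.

(0,1): no bracket -> illegal
(0,2): flips 3 -> legal
(0,3): no bracket -> illegal
(0,4): no bracket -> illegal
(0,5): no bracket -> illegal
(1,1): flips 1 -> legal
(1,3): flips 1 -> legal
(1,5): flips 1 -> legal
(2,1): no bracket -> illegal
(2,5): no bracket -> illegal
(3,1): flips 1 -> legal
(3,5): flips 1 -> legal
(4,1): no bracket -> illegal
(4,3): no bracket -> illegal
(4,4): no bracket -> illegal
(4,5): no bracket -> illegal

Answer: (0,2) (1,1) (1,3) (1,5) (3,1) (3,5)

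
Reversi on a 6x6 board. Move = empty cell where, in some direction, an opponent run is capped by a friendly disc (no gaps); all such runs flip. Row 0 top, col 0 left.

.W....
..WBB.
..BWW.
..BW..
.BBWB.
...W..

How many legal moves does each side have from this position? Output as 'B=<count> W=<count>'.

Answer: B=7 W=15

Derivation:
-- B to move --
(0,0): no bracket -> illegal
(0,2): flips 1 -> legal
(0,3): no bracket -> illegal
(1,0): no bracket -> illegal
(1,1): flips 1 -> legal
(1,5): flips 2 -> legal
(2,1): no bracket -> illegal
(2,5): flips 2 -> legal
(3,4): flips 2 -> legal
(3,5): flips 1 -> legal
(5,2): no bracket -> illegal
(5,4): flips 1 -> legal
B mobility = 7
-- W to move --
(0,2): flips 1 -> legal
(0,3): flips 1 -> legal
(0,4): flips 1 -> legal
(0,5): flips 1 -> legal
(1,1): flips 1 -> legal
(1,5): flips 2 -> legal
(2,1): flips 2 -> legal
(2,5): no bracket -> illegal
(3,0): no bracket -> illegal
(3,1): flips 2 -> legal
(3,4): no bracket -> illegal
(3,5): flips 1 -> legal
(4,0): flips 2 -> legal
(4,5): flips 1 -> legal
(5,0): flips 2 -> legal
(5,1): flips 1 -> legal
(5,2): flips 3 -> legal
(5,4): no bracket -> illegal
(5,5): flips 1 -> legal
W mobility = 15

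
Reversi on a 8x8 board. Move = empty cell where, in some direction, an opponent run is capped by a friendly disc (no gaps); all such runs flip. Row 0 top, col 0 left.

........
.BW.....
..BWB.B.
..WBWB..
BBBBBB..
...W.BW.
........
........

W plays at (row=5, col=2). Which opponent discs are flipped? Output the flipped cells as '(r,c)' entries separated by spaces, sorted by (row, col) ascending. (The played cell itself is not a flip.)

Answer: (4,2) (4,3)

Derivation:
Dir NW: opp run (4,1), next='.' -> no flip
Dir N: opp run (4,2) capped by W -> flip
Dir NE: opp run (4,3) capped by W -> flip
Dir W: first cell '.' (not opp) -> no flip
Dir E: first cell 'W' (not opp) -> no flip
Dir SW: first cell '.' (not opp) -> no flip
Dir S: first cell '.' (not opp) -> no flip
Dir SE: first cell '.' (not opp) -> no flip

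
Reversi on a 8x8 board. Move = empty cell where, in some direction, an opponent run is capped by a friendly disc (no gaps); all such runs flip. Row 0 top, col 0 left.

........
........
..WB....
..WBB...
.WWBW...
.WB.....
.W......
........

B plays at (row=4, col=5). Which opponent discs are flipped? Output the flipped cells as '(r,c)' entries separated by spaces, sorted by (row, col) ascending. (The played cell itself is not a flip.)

Dir NW: first cell 'B' (not opp) -> no flip
Dir N: first cell '.' (not opp) -> no flip
Dir NE: first cell '.' (not opp) -> no flip
Dir W: opp run (4,4) capped by B -> flip
Dir E: first cell '.' (not opp) -> no flip
Dir SW: first cell '.' (not opp) -> no flip
Dir S: first cell '.' (not opp) -> no flip
Dir SE: first cell '.' (not opp) -> no flip

Answer: (4,4)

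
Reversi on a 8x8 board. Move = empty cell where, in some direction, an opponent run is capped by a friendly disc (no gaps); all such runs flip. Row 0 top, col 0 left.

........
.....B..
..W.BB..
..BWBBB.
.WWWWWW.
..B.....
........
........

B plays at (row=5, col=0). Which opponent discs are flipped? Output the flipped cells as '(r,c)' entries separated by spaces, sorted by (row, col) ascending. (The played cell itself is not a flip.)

Dir NW: edge -> no flip
Dir N: first cell '.' (not opp) -> no flip
Dir NE: opp run (4,1) capped by B -> flip
Dir W: edge -> no flip
Dir E: first cell '.' (not opp) -> no flip
Dir SW: edge -> no flip
Dir S: first cell '.' (not opp) -> no flip
Dir SE: first cell '.' (not opp) -> no flip

Answer: (4,1)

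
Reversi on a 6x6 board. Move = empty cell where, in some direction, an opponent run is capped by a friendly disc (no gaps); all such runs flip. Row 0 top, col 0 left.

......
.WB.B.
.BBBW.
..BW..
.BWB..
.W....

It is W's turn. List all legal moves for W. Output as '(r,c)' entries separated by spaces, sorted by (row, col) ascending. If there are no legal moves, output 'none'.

(0,1): no bracket -> illegal
(0,2): flips 3 -> legal
(0,3): no bracket -> illegal
(0,4): flips 1 -> legal
(0,5): no bracket -> illegal
(1,0): no bracket -> illegal
(1,3): flips 2 -> legal
(1,5): no bracket -> illegal
(2,0): flips 3 -> legal
(2,5): no bracket -> illegal
(3,0): no bracket -> illegal
(3,1): flips 3 -> legal
(3,4): no bracket -> illegal
(4,0): flips 1 -> legal
(4,4): flips 1 -> legal
(5,0): no bracket -> illegal
(5,2): no bracket -> illegal
(5,3): flips 1 -> legal
(5,4): no bracket -> illegal

Answer: (0,2) (0,4) (1,3) (2,0) (3,1) (4,0) (4,4) (5,3)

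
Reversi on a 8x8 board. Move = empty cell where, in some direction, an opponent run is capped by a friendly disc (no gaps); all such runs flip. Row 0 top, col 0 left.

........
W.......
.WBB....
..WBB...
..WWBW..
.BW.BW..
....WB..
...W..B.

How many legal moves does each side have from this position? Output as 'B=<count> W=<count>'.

-- B to move --
(0,0): no bracket -> illegal
(0,1): no bracket -> illegal
(1,1): no bracket -> illegal
(1,2): no bracket -> illegal
(2,0): flips 1 -> legal
(3,0): no bracket -> illegal
(3,1): flips 1 -> legal
(3,5): flips 2 -> legal
(3,6): flips 1 -> legal
(4,1): flips 3 -> legal
(4,6): flips 1 -> legal
(5,3): flips 2 -> legal
(5,6): flips 2 -> legal
(6,1): flips 2 -> legal
(6,2): flips 3 -> legal
(6,3): flips 1 -> legal
(6,6): flips 1 -> legal
(7,2): no bracket -> illegal
(7,4): flips 1 -> legal
(7,5): no bracket -> illegal
B mobility = 13
-- W to move --
(1,1): flips 3 -> legal
(1,2): flips 3 -> legal
(1,3): flips 2 -> legal
(1,4): flips 1 -> legal
(2,4): flips 6 -> legal
(2,5): flips 1 -> legal
(3,1): no bracket -> illegal
(3,5): flips 2 -> legal
(4,0): no bracket -> illegal
(4,1): no bracket -> illegal
(5,0): flips 1 -> legal
(5,3): flips 1 -> legal
(5,6): no bracket -> illegal
(6,0): flips 1 -> legal
(6,1): no bracket -> illegal
(6,2): no bracket -> illegal
(6,3): flips 1 -> legal
(6,6): flips 1 -> legal
(6,7): no bracket -> illegal
(7,4): no bracket -> illegal
(7,5): flips 1 -> legal
(7,7): no bracket -> illegal
W mobility = 13

Answer: B=13 W=13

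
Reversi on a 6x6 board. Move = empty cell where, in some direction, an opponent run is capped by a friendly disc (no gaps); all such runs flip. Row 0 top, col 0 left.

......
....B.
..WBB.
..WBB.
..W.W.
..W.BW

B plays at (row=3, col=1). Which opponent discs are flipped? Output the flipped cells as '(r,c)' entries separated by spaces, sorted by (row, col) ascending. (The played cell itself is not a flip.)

Answer: (3,2)

Derivation:
Dir NW: first cell '.' (not opp) -> no flip
Dir N: first cell '.' (not opp) -> no flip
Dir NE: opp run (2,2), next='.' -> no flip
Dir W: first cell '.' (not opp) -> no flip
Dir E: opp run (3,2) capped by B -> flip
Dir SW: first cell '.' (not opp) -> no flip
Dir S: first cell '.' (not opp) -> no flip
Dir SE: opp run (4,2), next='.' -> no flip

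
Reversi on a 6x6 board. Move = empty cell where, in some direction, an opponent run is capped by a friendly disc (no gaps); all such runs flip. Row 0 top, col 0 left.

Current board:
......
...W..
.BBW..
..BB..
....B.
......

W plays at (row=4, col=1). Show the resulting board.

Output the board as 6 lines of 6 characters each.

Place W at (4,1); scan 8 dirs for brackets.
Dir NW: first cell '.' (not opp) -> no flip
Dir N: first cell '.' (not opp) -> no flip
Dir NE: opp run (3,2) capped by W -> flip
Dir W: first cell '.' (not opp) -> no flip
Dir E: first cell '.' (not opp) -> no flip
Dir SW: first cell '.' (not opp) -> no flip
Dir S: first cell '.' (not opp) -> no flip
Dir SE: first cell '.' (not opp) -> no flip
All flips: (3,2)

Answer: ......
...W..
.BBW..
..WB..
.W..B.
......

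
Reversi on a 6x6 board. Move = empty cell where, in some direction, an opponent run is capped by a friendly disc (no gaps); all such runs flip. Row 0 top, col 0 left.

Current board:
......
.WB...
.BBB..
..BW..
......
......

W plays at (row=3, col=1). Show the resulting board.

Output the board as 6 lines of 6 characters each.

Answer: ......
.WB...
.WBB..
.WWW..
......
......

Derivation:
Place W at (3,1); scan 8 dirs for brackets.
Dir NW: first cell '.' (not opp) -> no flip
Dir N: opp run (2,1) capped by W -> flip
Dir NE: opp run (2,2), next='.' -> no flip
Dir W: first cell '.' (not opp) -> no flip
Dir E: opp run (3,2) capped by W -> flip
Dir SW: first cell '.' (not opp) -> no flip
Dir S: first cell '.' (not opp) -> no flip
Dir SE: first cell '.' (not opp) -> no flip
All flips: (2,1) (3,2)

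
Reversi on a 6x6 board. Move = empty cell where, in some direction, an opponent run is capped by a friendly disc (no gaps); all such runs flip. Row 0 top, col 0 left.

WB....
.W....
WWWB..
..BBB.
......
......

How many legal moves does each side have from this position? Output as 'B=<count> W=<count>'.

Answer: B=3 W=5

Derivation:
-- B to move --
(0,2): no bracket -> illegal
(1,0): flips 1 -> legal
(1,2): flips 1 -> legal
(1,3): no bracket -> illegal
(3,0): no bracket -> illegal
(3,1): flips 2 -> legal
B mobility = 3
-- W to move --
(0,2): flips 1 -> legal
(1,0): no bracket -> illegal
(1,2): no bracket -> illegal
(1,3): no bracket -> illegal
(1,4): no bracket -> illegal
(2,4): flips 1 -> legal
(2,5): no bracket -> illegal
(3,1): no bracket -> illegal
(3,5): no bracket -> illegal
(4,1): no bracket -> illegal
(4,2): flips 1 -> legal
(4,3): flips 1 -> legal
(4,4): flips 1 -> legal
(4,5): no bracket -> illegal
W mobility = 5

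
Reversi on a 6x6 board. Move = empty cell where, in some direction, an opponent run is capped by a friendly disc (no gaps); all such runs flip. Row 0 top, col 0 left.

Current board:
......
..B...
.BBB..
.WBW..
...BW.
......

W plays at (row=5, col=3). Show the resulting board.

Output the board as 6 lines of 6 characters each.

Answer: ......
..B...
.BBB..
.WBW..
...WW.
...W..

Derivation:
Place W at (5,3); scan 8 dirs for brackets.
Dir NW: first cell '.' (not opp) -> no flip
Dir N: opp run (4,3) capped by W -> flip
Dir NE: first cell 'W' (not opp) -> no flip
Dir W: first cell '.' (not opp) -> no flip
Dir E: first cell '.' (not opp) -> no flip
Dir SW: edge -> no flip
Dir S: edge -> no flip
Dir SE: edge -> no flip
All flips: (4,3)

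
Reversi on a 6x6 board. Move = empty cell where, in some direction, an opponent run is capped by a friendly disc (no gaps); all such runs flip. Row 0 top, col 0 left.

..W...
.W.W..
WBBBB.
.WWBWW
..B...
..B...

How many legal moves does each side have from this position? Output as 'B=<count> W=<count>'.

Answer: B=10 W=7

Derivation:
-- B to move --
(0,0): flips 1 -> legal
(0,1): flips 1 -> legal
(0,3): flips 1 -> legal
(0,4): flips 1 -> legal
(1,0): no bracket -> illegal
(1,2): no bracket -> illegal
(1,4): no bracket -> illegal
(2,5): no bracket -> illegal
(3,0): flips 2 -> legal
(4,0): flips 1 -> legal
(4,1): flips 2 -> legal
(4,3): flips 1 -> legal
(4,4): flips 1 -> legal
(4,5): flips 1 -> legal
B mobility = 10
-- W to move --
(1,0): flips 1 -> legal
(1,2): flips 2 -> legal
(1,4): flips 2 -> legal
(1,5): no bracket -> illegal
(2,5): flips 4 -> legal
(3,0): no bracket -> illegal
(4,1): no bracket -> illegal
(4,3): flips 2 -> legal
(4,4): flips 2 -> legal
(5,1): no bracket -> illegal
(5,3): flips 1 -> legal
W mobility = 7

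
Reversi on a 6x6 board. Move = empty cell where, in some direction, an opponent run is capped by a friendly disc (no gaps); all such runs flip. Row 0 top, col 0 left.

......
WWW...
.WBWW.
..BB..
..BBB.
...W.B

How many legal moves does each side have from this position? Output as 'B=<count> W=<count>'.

-- B to move --
(0,0): flips 1 -> legal
(0,1): no bracket -> illegal
(0,2): flips 1 -> legal
(0,3): no bracket -> illegal
(1,3): flips 1 -> legal
(1,4): flips 1 -> legal
(1,5): flips 1 -> legal
(2,0): flips 1 -> legal
(2,5): flips 2 -> legal
(3,0): no bracket -> illegal
(3,1): no bracket -> illegal
(3,4): no bracket -> illegal
(3,5): no bracket -> illegal
(5,2): no bracket -> illegal
(5,4): no bracket -> illegal
B mobility = 7
-- W to move --
(1,3): no bracket -> illegal
(3,1): flips 1 -> legal
(3,4): no bracket -> illegal
(3,5): flips 1 -> legal
(4,1): flips 1 -> legal
(4,5): no bracket -> illegal
(5,1): flips 2 -> legal
(5,2): flips 3 -> legal
(5,4): flips 2 -> legal
W mobility = 6

Answer: B=7 W=6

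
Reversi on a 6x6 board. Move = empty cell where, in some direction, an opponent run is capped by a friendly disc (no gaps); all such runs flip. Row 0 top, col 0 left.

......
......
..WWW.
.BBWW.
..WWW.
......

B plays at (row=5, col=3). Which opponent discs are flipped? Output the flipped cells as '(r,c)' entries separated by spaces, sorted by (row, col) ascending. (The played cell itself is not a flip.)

Dir NW: opp run (4,2) capped by B -> flip
Dir N: opp run (4,3) (3,3) (2,3), next='.' -> no flip
Dir NE: opp run (4,4), next='.' -> no flip
Dir W: first cell '.' (not opp) -> no flip
Dir E: first cell '.' (not opp) -> no flip
Dir SW: edge -> no flip
Dir S: edge -> no flip
Dir SE: edge -> no flip

Answer: (4,2)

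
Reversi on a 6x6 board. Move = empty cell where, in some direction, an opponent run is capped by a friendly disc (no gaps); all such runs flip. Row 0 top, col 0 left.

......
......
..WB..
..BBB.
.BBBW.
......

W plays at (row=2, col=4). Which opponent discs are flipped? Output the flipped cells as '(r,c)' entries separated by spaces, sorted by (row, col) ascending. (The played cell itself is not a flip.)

Dir NW: first cell '.' (not opp) -> no flip
Dir N: first cell '.' (not opp) -> no flip
Dir NE: first cell '.' (not opp) -> no flip
Dir W: opp run (2,3) capped by W -> flip
Dir E: first cell '.' (not opp) -> no flip
Dir SW: opp run (3,3) (4,2), next='.' -> no flip
Dir S: opp run (3,4) capped by W -> flip
Dir SE: first cell '.' (not opp) -> no flip

Answer: (2,3) (3,4)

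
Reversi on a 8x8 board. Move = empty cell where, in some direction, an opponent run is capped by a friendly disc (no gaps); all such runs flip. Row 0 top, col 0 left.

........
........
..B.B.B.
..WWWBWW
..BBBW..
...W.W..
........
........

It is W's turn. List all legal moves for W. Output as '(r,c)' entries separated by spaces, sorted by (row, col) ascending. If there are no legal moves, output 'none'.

(1,1): flips 1 -> legal
(1,2): flips 1 -> legal
(1,3): no bracket -> illegal
(1,4): flips 1 -> legal
(1,5): flips 2 -> legal
(1,6): flips 1 -> legal
(1,7): flips 3 -> legal
(2,1): no bracket -> illegal
(2,3): no bracket -> illegal
(2,5): flips 1 -> legal
(2,7): no bracket -> illegal
(3,1): flips 1 -> legal
(4,1): flips 3 -> legal
(4,6): no bracket -> illegal
(5,1): flips 1 -> legal
(5,2): flips 2 -> legal
(5,4): flips 2 -> legal

Answer: (1,1) (1,2) (1,4) (1,5) (1,6) (1,7) (2,5) (3,1) (4,1) (5,1) (5,2) (5,4)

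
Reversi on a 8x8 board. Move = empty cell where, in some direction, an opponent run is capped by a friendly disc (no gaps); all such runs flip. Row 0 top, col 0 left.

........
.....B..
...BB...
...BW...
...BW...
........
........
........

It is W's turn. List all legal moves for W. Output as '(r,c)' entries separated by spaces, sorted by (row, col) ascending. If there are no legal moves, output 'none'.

(0,4): no bracket -> illegal
(0,5): no bracket -> illegal
(0,6): no bracket -> illegal
(1,2): flips 1 -> legal
(1,3): no bracket -> illegal
(1,4): flips 1 -> legal
(1,6): no bracket -> illegal
(2,2): flips 1 -> legal
(2,5): no bracket -> illegal
(2,6): no bracket -> illegal
(3,2): flips 1 -> legal
(3,5): no bracket -> illegal
(4,2): flips 1 -> legal
(5,2): flips 1 -> legal
(5,3): no bracket -> illegal
(5,4): no bracket -> illegal

Answer: (1,2) (1,4) (2,2) (3,2) (4,2) (5,2)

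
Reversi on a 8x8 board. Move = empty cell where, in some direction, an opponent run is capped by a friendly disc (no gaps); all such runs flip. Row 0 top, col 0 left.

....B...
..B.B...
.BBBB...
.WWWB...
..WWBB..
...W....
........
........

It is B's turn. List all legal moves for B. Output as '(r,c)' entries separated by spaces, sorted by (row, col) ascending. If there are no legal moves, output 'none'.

(2,0): no bracket -> illegal
(3,0): flips 3 -> legal
(4,0): flips 1 -> legal
(4,1): flips 4 -> legal
(5,1): flips 2 -> legal
(5,2): flips 3 -> legal
(5,4): flips 2 -> legal
(6,2): flips 1 -> legal
(6,3): flips 3 -> legal
(6,4): no bracket -> illegal

Answer: (3,0) (4,0) (4,1) (5,1) (5,2) (5,4) (6,2) (6,3)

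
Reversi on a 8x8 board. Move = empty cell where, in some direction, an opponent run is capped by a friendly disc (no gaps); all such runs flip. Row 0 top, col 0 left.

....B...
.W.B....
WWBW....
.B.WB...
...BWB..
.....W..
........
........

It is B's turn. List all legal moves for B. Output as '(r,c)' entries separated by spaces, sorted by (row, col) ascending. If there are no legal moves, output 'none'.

Answer: (0,0) (0,1) (1,2) (2,4) (3,2) (5,4) (6,5) (6,6)

Derivation:
(0,0): flips 1 -> legal
(0,1): flips 2 -> legal
(0,2): no bracket -> illegal
(1,0): no bracket -> illegal
(1,2): flips 1 -> legal
(1,4): no bracket -> illegal
(2,4): flips 1 -> legal
(3,0): no bracket -> illegal
(3,2): flips 1 -> legal
(3,5): no bracket -> illegal
(4,2): no bracket -> illegal
(4,6): no bracket -> illegal
(5,3): no bracket -> illegal
(5,4): flips 1 -> legal
(5,6): no bracket -> illegal
(6,4): no bracket -> illegal
(6,5): flips 1 -> legal
(6,6): flips 3 -> legal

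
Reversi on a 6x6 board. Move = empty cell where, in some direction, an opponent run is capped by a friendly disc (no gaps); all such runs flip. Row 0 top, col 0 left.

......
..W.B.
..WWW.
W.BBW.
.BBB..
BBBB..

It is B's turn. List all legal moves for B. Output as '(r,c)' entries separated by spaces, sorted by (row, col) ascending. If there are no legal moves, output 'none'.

(0,1): no bracket -> illegal
(0,2): flips 2 -> legal
(0,3): no bracket -> illegal
(1,1): flips 1 -> legal
(1,3): flips 1 -> legal
(1,5): flips 1 -> legal
(2,0): no bracket -> illegal
(2,1): no bracket -> illegal
(2,5): flips 1 -> legal
(3,1): no bracket -> illegal
(3,5): flips 1 -> legal
(4,0): no bracket -> illegal
(4,4): flips 2 -> legal
(4,5): no bracket -> illegal

Answer: (0,2) (1,1) (1,3) (1,5) (2,5) (3,5) (4,4)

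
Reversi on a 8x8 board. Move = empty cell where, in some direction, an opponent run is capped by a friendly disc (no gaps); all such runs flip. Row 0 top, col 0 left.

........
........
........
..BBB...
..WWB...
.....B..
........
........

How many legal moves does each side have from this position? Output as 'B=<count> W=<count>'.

Answer: B=5 W=6

Derivation:
-- B to move --
(3,1): no bracket -> illegal
(4,1): flips 2 -> legal
(5,1): flips 1 -> legal
(5,2): flips 2 -> legal
(5,3): flips 1 -> legal
(5,4): flips 1 -> legal
B mobility = 5
-- W to move --
(2,1): flips 1 -> legal
(2,2): flips 1 -> legal
(2,3): flips 1 -> legal
(2,4): flips 1 -> legal
(2,5): flips 1 -> legal
(3,1): no bracket -> illegal
(3,5): no bracket -> illegal
(4,1): no bracket -> illegal
(4,5): flips 1 -> legal
(4,6): no bracket -> illegal
(5,3): no bracket -> illegal
(5,4): no bracket -> illegal
(5,6): no bracket -> illegal
(6,4): no bracket -> illegal
(6,5): no bracket -> illegal
(6,6): no bracket -> illegal
W mobility = 6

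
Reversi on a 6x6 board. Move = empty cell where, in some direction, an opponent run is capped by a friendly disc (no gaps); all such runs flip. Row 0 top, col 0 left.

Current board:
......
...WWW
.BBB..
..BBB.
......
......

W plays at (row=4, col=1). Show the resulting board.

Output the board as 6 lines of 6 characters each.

Answer: ......
...WWW
.BBW..
..WBB.
.W....
......

Derivation:
Place W at (4,1); scan 8 dirs for brackets.
Dir NW: first cell '.' (not opp) -> no flip
Dir N: first cell '.' (not opp) -> no flip
Dir NE: opp run (3,2) (2,3) capped by W -> flip
Dir W: first cell '.' (not opp) -> no flip
Dir E: first cell '.' (not opp) -> no flip
Dir SW: first cell '.' (not opp) -> no flip
Dir S: first cell '.' (not opp) -> no flip
Dir SE: first cell '.' (not opp) -> no flip
All flips: (2,3) (3,2)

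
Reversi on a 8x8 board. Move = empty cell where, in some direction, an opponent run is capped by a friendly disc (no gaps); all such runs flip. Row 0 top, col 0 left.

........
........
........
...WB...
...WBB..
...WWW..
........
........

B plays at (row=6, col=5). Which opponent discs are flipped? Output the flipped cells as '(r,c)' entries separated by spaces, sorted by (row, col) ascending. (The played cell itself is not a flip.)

Answer: (5,5)

Derivation:
Dir NW: opp run (5,4) (4,3), next='.' -> no flip
Dir N: opp run (5,5) capped by B -> flip
Dir NE: first cell '.' (not opp) -> no flip
Dir W: first cell '.' (not opp) -> no flip
Dir E: first cell '.' (not opp) -> no flip
Dir SW: first cell '.' (not opp) -> no flip
Dir S: first cell '.' (not opp) -> no flip
Dir SE: first cell '.' (not opp) -> no flip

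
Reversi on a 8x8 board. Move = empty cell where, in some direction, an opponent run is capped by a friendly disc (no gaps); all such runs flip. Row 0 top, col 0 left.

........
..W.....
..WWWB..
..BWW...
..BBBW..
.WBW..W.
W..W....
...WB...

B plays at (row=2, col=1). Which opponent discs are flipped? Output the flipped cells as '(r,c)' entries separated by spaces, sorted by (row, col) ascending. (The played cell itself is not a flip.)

Dir NW: first cell '.' (not opp) -> no flip
Dir N: first cell '.' (not opp) -> no flip
Dir NE: opp run (1,2), next='.' -> no flip
Dir W: first cell '.' (not opp) -> no flip
Dir E: opp run (2,2) (2,3) (2,4) capped by B -> flip
Dir SW: first cell '.' (not opp) -> no flip
Dir S: first cell '.' (not opp) -> no flip
Dir SE: first cell 'B' (not opp) -> no flip

Answer: (2,2) (2,3) (2,4)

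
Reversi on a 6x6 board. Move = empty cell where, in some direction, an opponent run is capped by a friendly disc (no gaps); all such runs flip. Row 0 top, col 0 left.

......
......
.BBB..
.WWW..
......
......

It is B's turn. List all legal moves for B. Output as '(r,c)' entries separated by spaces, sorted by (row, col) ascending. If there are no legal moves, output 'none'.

(2,0): no bracket -> illegal
(2,4): no bracket -> illegal
(3,0): no bracket -> illegal
(3,4): no bracket -> illegal
(4,0): flips 1 -> legal
(4,1): flips 2 -> legal
(4,2): flips 1 -> legal
(4,3): flips 2 -> legal
(4,4): flips 1 -> legal

Answer: (4,0) (4,1) (4,2) (4,3) (4,4)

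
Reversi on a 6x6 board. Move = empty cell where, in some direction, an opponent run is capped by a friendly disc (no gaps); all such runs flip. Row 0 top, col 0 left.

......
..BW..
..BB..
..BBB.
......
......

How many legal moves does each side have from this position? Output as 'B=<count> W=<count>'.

Answer: B=3 W=3

Derivation:
-- B to move --
(0,2): no bracket -> illegal
(0,3): flips 1 -> legal
(0,4): flips 1 -> legal
(1,4): flips 1 -> legal
(2,4): no bracket -> illegal
B mobility = 3
-- W to move --
(0,1): no bracket -> illegal
(0,2): no bracket -> illegal
(0,3): no bracket -> illegal
(1,1): flips 1 -> legal
(1,4): no bracket -> illegal
(2,1): no bracket -> illegal
(2,4): no bracket -> illegal
(2,5): no bracket -> illegal
(3,1): flips 1 -> legal
(3,5): no bracket -> illegal
(4,1): no bracket -> illegal
(4,2): no bracket -> illegal
(4,3): flips 2 -> legal
(4,4): no bracket -> illegal
(4,5): no bracket -> illegal
W mobility = 3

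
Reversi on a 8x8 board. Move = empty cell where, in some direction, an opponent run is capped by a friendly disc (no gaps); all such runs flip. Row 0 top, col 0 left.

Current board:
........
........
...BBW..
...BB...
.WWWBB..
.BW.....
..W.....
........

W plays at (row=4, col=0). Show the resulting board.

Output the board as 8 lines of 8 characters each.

Place W at (4,0); scan 8 dirs for brackets.
Dir NW: edge -> no flip
Dir N: first cell '.' (not opp) -> no flip
Dir NE: first cell '.' (not opp) -> no flip
Dir W: edge -> no flip
Dir E: first cell 'W' (not opp) -> no flip
Dir SW: edge -> no flip
Dir S: first cell '.' (not opp) -> no flip
Dir SE: opp run (5,1) capped by W -> flip
All flips: (5,1)

Answer: ........
........
...BBW..
...BB...
WWWWBB..
.WW.....
..W.....
........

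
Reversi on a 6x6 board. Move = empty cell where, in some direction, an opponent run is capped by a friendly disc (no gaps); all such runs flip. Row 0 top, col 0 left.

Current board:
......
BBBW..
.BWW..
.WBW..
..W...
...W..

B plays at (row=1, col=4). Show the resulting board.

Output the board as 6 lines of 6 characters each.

Answer: ......
BBBBB.
.BWB..
.WBW..
..W...
...W..

Derivation:
Place B at (1,4); scan 8 dirs for brackets.
Dir NW: first cell '.' (not opp) -> no flip
Dir N: first cell '.' (not opp) -> no flip
Dir NE: first cell '.' (not opp) -> no flip
Dir W: opp run (1,3) capped by B -> flip
Dir E: first cell '.' (not opp) -> no flip
Dir SW: opp run (2,3) capped by B -> flip
Dir S: first cell '.' (not opp) -> no flip
Dir SE: first cell '.' (not opp) -> no flip
All flips: (1,3) (2,3)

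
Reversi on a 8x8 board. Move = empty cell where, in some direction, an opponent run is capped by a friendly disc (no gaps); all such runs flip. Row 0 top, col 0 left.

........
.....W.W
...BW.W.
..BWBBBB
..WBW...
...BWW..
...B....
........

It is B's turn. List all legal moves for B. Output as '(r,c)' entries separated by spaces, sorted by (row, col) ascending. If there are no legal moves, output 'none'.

(0,4): flips 2 -> legal
(0,5): no bracket -> illegal
(0,6): no bracket -> illegal
(0,7): no bracket -> illegal
(1,3): flips 1 -> legal
(1,4): flips 1 -> legal
(1,6): flips 1 -> legal
(2,2): no bracket -> illegal
(2,5): flips 1 -> legal
(2,7): no bracket -> illegal
(3,1): flips 1 -> legal
(4,1): flips 1 -> legal
(4,5): flips 2 -> legal
(4,6): no bracket -> illegal
(5,1): no bracket -> illegal
(5,2): flips 1 -> legal
(5,6): flips 2 -> legal
(6,4): flips 2 -> legal
(6,5): flips 1 -> legal
(6,6): no bracket -> illegal

Answer: (0,4) (1,3) (1,4) (1,6) (2,5) (3,1) (4,1) (4,5) (5,2) (5,6) (6,4) (6,5)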